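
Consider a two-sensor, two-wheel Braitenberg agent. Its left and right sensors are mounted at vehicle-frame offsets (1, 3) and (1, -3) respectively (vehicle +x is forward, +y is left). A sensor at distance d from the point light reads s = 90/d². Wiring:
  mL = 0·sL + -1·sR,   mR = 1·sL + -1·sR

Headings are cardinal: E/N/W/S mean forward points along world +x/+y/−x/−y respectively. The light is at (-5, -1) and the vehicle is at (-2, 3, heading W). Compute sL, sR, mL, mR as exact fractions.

18 90/53 -90/53 864/53

left sensor world pos  = (-3, 0); dL² = 5
right sensor world pos = (-3, 6); dR² = 53
sL = 90/5 = 18
sR = 90/53 = 90/53
mL = 0·sL + -1·sR = -90/53
mR = 1·sL + -1·sR = 864/53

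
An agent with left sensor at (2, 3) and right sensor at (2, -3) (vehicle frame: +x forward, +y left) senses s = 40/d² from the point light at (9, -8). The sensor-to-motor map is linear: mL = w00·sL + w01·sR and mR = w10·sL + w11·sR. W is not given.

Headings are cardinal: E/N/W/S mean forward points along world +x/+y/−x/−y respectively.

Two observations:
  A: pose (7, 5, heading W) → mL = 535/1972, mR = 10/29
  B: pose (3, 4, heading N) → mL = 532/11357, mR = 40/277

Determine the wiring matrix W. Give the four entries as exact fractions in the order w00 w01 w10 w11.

obs A: pose=(7,5,W) → sL=10/29, sR=5/34, mL=535/1972, mR=10/29
obs B: pose=(3,4,N) → sL=40/277, sR=8/41, mL=532/11357, mR=40/277
sensor matrix S = [[10/29, 5/34], [40/277, 8/41]]; det S = 257820/5599001
solve [mL_A; mL_B] = S·[w00; w01] and [mR_A; mR_B] = S·[w10; w11]:
  w00 = 1, w01 = -1/2, w10 = 1, w11 = 0

1 -1/2 1 0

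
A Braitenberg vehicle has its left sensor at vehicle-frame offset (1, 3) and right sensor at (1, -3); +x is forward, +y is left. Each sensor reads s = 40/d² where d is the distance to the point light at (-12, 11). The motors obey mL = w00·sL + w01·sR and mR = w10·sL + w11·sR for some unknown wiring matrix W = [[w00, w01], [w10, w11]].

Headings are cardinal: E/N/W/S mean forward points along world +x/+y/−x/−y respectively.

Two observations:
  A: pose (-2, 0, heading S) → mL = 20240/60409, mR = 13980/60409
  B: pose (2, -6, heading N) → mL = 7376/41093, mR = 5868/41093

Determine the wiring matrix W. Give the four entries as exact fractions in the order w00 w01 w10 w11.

1 1 1 1/2

obs A: pose=(-2,0,S) → sL=40/313, sR=40/193, mL=20240/60409, mR=13980/60409
obs B: pose=(2,-6,N) → sL=40/377, sR=8/109, mL=7376/41093, mR=5868/41093
sensor matrix S = [[40/313, 40/193], [40/377, 8/109]]; det S = -31303680/2482387037
solve [mL_A; mL_B] = S·[w00; w01] and [mR_A; mR_B] = S·[w10; w11]:
  w00 = 1, w01 = 1, w10 = 1, w11 = 1/2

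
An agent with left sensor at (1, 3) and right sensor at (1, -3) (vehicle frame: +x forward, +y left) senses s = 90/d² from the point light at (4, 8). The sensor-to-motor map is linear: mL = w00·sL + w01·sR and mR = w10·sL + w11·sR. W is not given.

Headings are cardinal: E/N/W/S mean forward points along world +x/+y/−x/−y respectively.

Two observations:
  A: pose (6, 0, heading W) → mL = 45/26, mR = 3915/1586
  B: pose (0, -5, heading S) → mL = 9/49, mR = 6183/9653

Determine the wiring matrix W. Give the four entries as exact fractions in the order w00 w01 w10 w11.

0 1/2 1 1/2

obs A: pose=(6,0,W) → sL=45/61, sR=45/13, mL=45/26, mR=3915/1586
obs B: pose=(0,-5,S) → sL=90/197, sR=18/49, mL=9/49, mR=6183/9653
sensor matrix S = [[45/61, 45/13], [90/197, 18/49]]; det S = -10031040/7654829
solve [mL_A; mL_B] = S·[w00; w01] and [mR_A; mR_B] = S·[w10; w11]:
  w00 = 0, w01 = 1/2, w10 = 1, w11 = 1/2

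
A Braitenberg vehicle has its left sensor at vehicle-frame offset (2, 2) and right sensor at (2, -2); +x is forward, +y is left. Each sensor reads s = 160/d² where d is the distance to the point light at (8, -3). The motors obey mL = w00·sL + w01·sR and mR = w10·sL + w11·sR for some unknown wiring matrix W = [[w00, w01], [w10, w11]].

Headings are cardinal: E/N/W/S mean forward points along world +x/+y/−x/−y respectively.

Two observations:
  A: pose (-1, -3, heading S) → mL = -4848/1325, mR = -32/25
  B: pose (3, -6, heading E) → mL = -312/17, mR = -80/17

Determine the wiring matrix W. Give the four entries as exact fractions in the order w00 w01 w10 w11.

obs A: pose=(-1,-3,S) → sL=160/53, sR=32/25, mL=-4848/1325, mR=-32/25
obs B: pose=(3,-6,E) → sL=16, sR=80/17, mL=-312/17, mR=-80/17
sensor matrix S = [[160/53, 32/25], [16, 80/17]]; det S = -141312/22525
solve [mL_A; mL_B] = S·[w00; w01] and [mR_A; mR_B] = S·[w10; w11]:
  w00 = -1, w01 = -1/2, w10 = 0, w11 = -1

-1 -1/2 0 -1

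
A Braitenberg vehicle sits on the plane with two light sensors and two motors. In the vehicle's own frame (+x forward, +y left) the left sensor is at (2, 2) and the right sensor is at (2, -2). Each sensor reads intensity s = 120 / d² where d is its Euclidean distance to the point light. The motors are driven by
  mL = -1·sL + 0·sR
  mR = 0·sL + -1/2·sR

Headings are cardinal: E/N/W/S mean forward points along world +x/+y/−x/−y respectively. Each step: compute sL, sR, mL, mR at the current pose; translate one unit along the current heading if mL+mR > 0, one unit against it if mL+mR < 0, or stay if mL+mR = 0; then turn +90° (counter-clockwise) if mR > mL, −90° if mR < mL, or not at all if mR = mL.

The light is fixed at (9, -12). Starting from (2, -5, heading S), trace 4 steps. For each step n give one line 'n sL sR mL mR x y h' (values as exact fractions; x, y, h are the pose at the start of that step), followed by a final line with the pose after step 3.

n=0: pose=(2,-5,S); sL=12/5, sR=60/53; mL=-12/5, mR=-30/53; mL+mR=-786/265 → advance -1; mR−mL=486/265 → turn +1·90°
n=1: pose=(2,-4,E); sL=24/25, sR=120/61; mL=-24/25, mR=-60/61; mL+mR=-2964/1525 → advance -1; mR−mL=-36/1525 → turn -1·90°
n=2: pose=(1,-4,S); sL=5/3, sR=15/17; mL=-5/3, mR=-15/34; mL+mR=-215/102 → advance -1; mR−mL=125/102 → turn +1·90°
n=3: pose=(1,-3,E); sL=120/157, sR=24/17; mL=-120/157, mR=-12/17; mL+mR=-3924/2669 → advance -1; mR−mL=156/2669 → turn +1·90°

0 12/5 60/53 -12/5 -30/53 2 -5 S
1 24/25 120/61 -24/25 -60/61 2 -4 E
2 5/3 15/17 -5/3 -15/34 1 -4 S
3 120/157 24/17 -120/157 -12/17 1 -3 E
final 0 -3 N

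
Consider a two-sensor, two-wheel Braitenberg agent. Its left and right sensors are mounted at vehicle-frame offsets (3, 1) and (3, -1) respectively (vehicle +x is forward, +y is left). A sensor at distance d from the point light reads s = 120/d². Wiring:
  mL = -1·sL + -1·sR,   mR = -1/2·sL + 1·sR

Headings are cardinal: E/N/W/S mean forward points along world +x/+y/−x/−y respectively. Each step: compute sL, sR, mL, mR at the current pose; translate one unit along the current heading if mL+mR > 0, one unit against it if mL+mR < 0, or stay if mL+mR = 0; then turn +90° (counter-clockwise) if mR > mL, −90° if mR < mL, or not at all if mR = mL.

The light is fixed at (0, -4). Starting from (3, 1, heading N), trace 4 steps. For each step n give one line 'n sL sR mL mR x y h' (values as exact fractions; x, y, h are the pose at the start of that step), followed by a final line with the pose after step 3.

n=0: pose=(3,1,N); sL=30/17, sR=3/2; mL=-111/34, mR=21/34; mL+mR=-45/17 → advance -1; mR−mL=66/17 → turn +1·90°
n=1: pose=(3,0,W); sL=40/3, sR=24/5; mL=-272/15, mR=-28/15; mL+mR=-20 → advance -1; mR−mL=244/15 → turn +1·90°
n=2: pose=(4,0,S); sL=60/13, sR=12; mL=-216/13, mR=126/13; mL+mR=-90/13 → advance -1; mR−mL=342/13 → turn +1·90°
n=3: pose=(4,1,E); sL=24/17, sR=24/13; mL=-720/221, mR=252/221; mL+mR=-36/17 → advance -1; mR−mL=972/221 → turn +1·90°

0 30/17 3/2 -111/34 21/34 3 1 N
1 40/3 24/5 -272/15 -28/15 3 0 W
2 60/13 12 -216/13 126/13 4 0 S
3 24/17 24/13 -720/221 252/221 4 1 E
final 3 1 N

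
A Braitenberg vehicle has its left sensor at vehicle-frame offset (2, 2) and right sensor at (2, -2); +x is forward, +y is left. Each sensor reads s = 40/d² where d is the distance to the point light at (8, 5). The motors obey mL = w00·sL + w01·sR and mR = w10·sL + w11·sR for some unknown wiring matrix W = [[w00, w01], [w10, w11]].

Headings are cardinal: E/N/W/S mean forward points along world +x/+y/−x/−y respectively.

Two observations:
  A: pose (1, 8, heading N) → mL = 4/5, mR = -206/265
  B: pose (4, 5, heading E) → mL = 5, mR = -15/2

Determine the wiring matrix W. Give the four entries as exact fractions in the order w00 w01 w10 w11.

obs A: pose=(1,8,N) → sL=20/53, sR=4/5, mL=4/5, mR=-206/265
obs B: pose=(4,5,E) → sL=5, sR=5, mL=5, mR=-15/2
sensor matrix S = [[20/53, 4/5], [5, 5]]; det S = -112/53
solve [mL_A; mL_B] = S·[w00; w01] and [mR_A; mR_B] = S·[w10; w11]:
  w00 = 0, w01 = 1, w10 = -1, w11 = -1/2

0 1 -1 -1/2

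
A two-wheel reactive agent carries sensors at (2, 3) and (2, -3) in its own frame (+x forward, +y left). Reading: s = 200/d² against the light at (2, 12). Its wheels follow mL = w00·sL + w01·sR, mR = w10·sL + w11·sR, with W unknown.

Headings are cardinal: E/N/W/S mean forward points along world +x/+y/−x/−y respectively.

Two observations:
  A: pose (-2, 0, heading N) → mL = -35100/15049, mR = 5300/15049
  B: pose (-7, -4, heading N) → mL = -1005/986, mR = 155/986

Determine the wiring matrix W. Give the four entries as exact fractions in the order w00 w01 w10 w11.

-1 -1/2 1 -1/2

obs A: pose=(-2,0,N) → sL=200/149, sR=200/101, mL=-35100/15049, mR=5300/15049
obs B: pose=(-7,-4,N) → sL=10/17, sR=25/29, mL=-1005/986, mR=155/986
sensor matrix S = [[200/149, 200/101], [10/17, 25/29]]; det S = -57000/7419157
solve [mL_A; mL_B] = S·[w00; w01] and [mR_A; mR_B] = S·[w10; w11]:
  w00 = -1, w01 = -1/2, w10 = 1, w11 = -1/2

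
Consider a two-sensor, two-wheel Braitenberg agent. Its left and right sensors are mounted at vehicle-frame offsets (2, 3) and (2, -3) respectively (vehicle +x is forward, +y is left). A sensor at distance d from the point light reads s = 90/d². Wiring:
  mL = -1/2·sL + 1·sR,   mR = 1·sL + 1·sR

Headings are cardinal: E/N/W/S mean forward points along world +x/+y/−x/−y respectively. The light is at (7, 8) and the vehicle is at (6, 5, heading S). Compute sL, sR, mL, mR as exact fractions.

left sensor world pos  = (9, 3); dL² = 29
right sensor world pos = (3, 3); dR² = 41
sL = 90/29 = 90/29
sR = 90/41 = 90/41
mL = -1/2·sL + 1·sR = 765/1189
mR = 1·sL + 1·sR = 6300/1189

90/29 90/41 765/1189 6300/1189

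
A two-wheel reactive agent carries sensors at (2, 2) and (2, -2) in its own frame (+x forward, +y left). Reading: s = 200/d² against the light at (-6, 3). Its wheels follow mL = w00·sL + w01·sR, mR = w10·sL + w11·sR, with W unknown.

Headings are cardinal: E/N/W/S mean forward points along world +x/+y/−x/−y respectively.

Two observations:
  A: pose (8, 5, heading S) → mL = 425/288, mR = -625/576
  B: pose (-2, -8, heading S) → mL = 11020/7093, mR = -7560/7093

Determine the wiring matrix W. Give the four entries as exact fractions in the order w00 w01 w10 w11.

obs A: pose=(8,5,S) → sL=25/32, sR=25/18, mL=425/288, mR=-625/576
obs B: pose=(-2,-8,S) → sL=40/41, sR=200/173, mL=11020/7093, mR=-7560/7093
sensor matrix S = [[25/32, 25/18], [40/41, 200/173]]; det S = -115375/255348
solve [mL_A; mL_B] = S·[w00; w01] and [mR_A; mR_B] = S·[w10; w11]:
  w00 = 1, w01 = 1/2, w10 = -1/2, w11 = -1/2

1 1/2 -1/2 -1/2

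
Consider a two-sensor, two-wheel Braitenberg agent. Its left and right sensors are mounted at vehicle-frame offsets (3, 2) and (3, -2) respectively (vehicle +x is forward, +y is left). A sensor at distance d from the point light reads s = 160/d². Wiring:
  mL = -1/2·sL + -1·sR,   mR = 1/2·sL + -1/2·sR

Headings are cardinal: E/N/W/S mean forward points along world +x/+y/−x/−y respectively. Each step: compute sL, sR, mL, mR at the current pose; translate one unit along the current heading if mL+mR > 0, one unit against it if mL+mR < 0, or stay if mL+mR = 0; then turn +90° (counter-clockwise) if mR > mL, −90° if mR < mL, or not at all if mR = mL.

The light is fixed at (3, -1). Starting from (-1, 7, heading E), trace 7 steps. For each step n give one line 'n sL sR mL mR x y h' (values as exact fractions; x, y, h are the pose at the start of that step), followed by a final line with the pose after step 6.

0 160/101 160/37 -19120/3737 -5120/3737 -1 7 E
1 16/17 16/13 -376/221 -32/221 -2 7 N
2 160/89 32/29 -5168/2581 896/2581 -2 6 W
3 8 40/13 -92/13 32/13 -1 6 S
4 160/101 160/37 -19120/3737 -5120/3737 -1 7 E
5 16/17 16/13 -376/221 -32/221 -2 7 N
6 160/89 32/29 -5168/2581 896/2581 -2 6 W
final -1 6 S

n=0: pose=(-1,7,E); sL=160/101, sR=160/37; mL=-19120/3737, mR=-5120/3737; mL+mR=-240/37 → advance -1; mR−mL=14000/3737 → turn +1·90°
n=1: pose=(-2,7,N); sL=16/17, sR=16/13; mL=-376/221, mR=-32/221; mL+mR=-24/13 → advance -1; mR−mL=344/221 → turn +1·90°
n=2: pose=(-2,6,W); sL=160/89, sR=32/29; mL=-5168/2581, mR=896/2581; mL+mR=-48/29 → advance -1; mR−mL=6064/2581 → turn +1·90°
n=3: pose=(-1,6,S); sL=8, sR=40/13; mL=-92/13, mR=32/13; mL+mR=-60/13 → advance -1; mR−mL=124/13 → turn +1·90°
n=4: pose=(-1,7,E); sL=160/101, sR=160/37; mL=-19120/3737, mR=-5120/3737; mL+mR=-240/37 → advance -1; mR−mL=14000/3737 → turn +1·90°
n=5: pose=(-2,7,N); sL=16/17, sR=16/13; mL=-376/221, mR=-32/221; mL+mR=-24/13 → advance -1; mR−mL=344/221 → turn +1·90°
n=6: pose=(-2,6,W); sL=160/89, sR=32/29; mL=-5168/2581, mR=896/2581; mL+mR=-48/29 → advance -1; mR−mL=6064/2581 → turn +1·90°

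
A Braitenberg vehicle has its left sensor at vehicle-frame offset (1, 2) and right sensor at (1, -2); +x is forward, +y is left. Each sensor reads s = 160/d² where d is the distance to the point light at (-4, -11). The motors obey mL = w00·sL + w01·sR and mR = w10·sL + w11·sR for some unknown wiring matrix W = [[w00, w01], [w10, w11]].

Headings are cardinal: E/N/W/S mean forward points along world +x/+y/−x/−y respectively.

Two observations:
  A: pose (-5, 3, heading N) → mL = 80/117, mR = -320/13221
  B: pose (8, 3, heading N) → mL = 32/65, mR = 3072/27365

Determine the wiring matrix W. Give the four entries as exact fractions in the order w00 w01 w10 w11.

1 0 1 -1

obs A: pose=(-5,3,N) → sL=80/117, sR=80/113, mL=80/117, mR=-320/13221
obs B: pose=(8,3,N) → sL=32/65, sR=160/421, mL=32/65, mR=3072/27365
sensor matrix S = [[80/117, 80/113], [32/65, 160/421]]; det S = -493568/5566041
solve [mL_A; mL_B] = S·[w00; w01] and [mR_A; mR_B] = S·[w10; w11]:
  w00 = 1, w01 = 0, w10 = 1, w11 = -1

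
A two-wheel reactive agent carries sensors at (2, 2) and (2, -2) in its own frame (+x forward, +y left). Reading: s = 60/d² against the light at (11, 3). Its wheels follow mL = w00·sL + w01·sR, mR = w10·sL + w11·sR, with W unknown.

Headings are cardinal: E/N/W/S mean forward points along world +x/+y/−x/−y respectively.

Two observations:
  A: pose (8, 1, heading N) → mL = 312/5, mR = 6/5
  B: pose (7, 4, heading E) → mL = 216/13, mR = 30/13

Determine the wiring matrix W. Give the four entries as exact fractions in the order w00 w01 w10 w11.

1 1 1/2 0

obs A: pose=(8,1,N) → sL=12/5, sR=60, mL=312/5, mR=6/5
obs B: pose=(7,4,E) → sL=60/13, sR=12, mL=216/13, mR=30/13
sensor matrix S = [[12/5, 60], [60/13, 12]]; det S = -16128/65
solve [mL_A; mL_B] = S·[w00; w01] and [mR_A; mR_B] = S·[w10; w11]:
  w00 = 1, w01 = 1, w10 = 1/2, w11 = 0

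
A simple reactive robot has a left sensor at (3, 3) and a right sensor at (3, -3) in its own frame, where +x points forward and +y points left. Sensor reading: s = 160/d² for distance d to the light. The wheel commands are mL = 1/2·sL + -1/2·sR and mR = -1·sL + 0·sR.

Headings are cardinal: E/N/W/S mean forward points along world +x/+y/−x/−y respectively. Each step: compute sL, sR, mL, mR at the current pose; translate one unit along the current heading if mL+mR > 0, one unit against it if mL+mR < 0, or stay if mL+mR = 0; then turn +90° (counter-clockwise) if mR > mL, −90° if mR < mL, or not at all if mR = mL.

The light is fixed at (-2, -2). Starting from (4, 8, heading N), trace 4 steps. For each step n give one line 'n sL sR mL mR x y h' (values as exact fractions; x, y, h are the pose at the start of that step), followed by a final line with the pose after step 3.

n=0: pose=(4,8,N); sL=80/89, sR=16/25; mL=288/2225, mR=-80/89; mL+mR=-1712/2225 → advance -1; mR−mL=-2288/2225 → turn -1·90°
n=1: pose=(4,7,E); sL=32/45, sR=160/117; mL=-64/195, mR=-32/45; mL+mR=-608/585 → advance -1; mR−mL=-224/585 → turn -1·90°
n=2: pose=(3,7,S); sL=8/5, sR=4; mL=-6/5, mR=-8/5; mL+mR=-14/5 → advance -1; mR−mL=-2/5 → turn -1·90°
n=3: pose=(3,8,W); sL=160/53, sR=160/173; mL=9600/9169, mR=-160/53; mL+mR=-18080/9169 → advance -1; mR−mL=-37280/9169 → turn -1·90°

0 80/89 16/25 288/2225 -80/89 4 8 N
1 32/45 160/117 -64/195 -32/45 4 7 E
2 8/5 4 -6/5 -8/5 3 7 S
3 160/53 160/173 9600/9169 -160/53 3 8 W
final 4 8 N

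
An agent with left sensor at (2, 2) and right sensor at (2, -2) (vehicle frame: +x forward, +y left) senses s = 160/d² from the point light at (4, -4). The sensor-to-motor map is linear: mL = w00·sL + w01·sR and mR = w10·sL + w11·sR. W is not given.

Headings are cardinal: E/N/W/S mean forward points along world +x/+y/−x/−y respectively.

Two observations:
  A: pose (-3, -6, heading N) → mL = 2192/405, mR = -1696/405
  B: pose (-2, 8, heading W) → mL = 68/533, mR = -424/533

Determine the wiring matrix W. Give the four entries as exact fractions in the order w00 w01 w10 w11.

-1/2 1 -1/2 -1/2

obs A: pose=(-3,-6,N) → sL=160/81, sR=32/5, mL=2192/405, mR=-1696/405
obs B: pose=(-2,8,W) → sL=40/41, sR=8/13, mL=68/533, mR=-424/533
sensor matrix S = [[160/81, 32/5], [40/41, 8/13]]; det S = -217088/43173
solve [mL_A; mL_B] = S·[w00; w01] and [mR_A; mR_B] = S·[w10; w11]:
  w00 = -1/2, w01 = 1, w10 = -1/2, w11 = -1/2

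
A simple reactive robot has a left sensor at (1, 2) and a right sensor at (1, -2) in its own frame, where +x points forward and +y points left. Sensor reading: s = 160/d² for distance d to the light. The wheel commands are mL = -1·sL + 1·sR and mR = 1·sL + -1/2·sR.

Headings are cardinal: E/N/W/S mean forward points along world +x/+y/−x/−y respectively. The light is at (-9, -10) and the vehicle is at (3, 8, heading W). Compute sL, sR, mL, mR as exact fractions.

left sensor world pos  = (2, 6); dL² = 377
right sensor world pos = (2, 10); dR² = 521
sL = 160/377 = 160/377
sR = 160/521 = 160/521
mL = -1·sL + 1·sR = -23040/196417
mR = 1·sL + -1/2·sR = 53200/196417

160/377 160/521 -23040/196417 53200/196417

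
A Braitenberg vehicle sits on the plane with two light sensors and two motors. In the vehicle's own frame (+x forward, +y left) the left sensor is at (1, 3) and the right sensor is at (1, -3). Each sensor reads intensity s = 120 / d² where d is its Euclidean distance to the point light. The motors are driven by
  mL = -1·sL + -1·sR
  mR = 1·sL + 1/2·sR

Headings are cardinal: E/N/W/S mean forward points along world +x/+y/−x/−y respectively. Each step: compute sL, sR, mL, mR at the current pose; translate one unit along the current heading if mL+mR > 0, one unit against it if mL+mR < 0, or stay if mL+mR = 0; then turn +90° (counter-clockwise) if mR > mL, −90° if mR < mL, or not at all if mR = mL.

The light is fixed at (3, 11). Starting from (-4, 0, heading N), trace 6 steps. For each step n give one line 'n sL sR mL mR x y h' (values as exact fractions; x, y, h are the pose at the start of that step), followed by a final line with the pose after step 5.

n=0: pose=(-4,0,N); sL=3/5, sR=30/29; mL=-237/145, mR=162/145; mL+mR=-15/29 → advance -1; mR−mL=399/145 → turn +1·90°
n=1: pose=(-4,-1,W); sL=120/289, sR=24/29; mL=-10416/8381, mR=6948/8381; mL+mR=-12/29 → advance -1; mR−mL=17364/8381 → turn +1·90°
n=2: pose=(-3,-1,S); sL=60/89, sR=12/25; mL=-2568/2225, mR=2034/2225; mL+mR=-6/25 → advance -1; mR−mL=4602/2225 → turn +1·90°
n=3: pose=(-3,0,E); sL=120/89, sR=120/221; mL=-37200/19669, mR=31860/19669; mL+mR=-60/221 → advance -1; mR−mL=69060/19669 → turn +1·90°
n=4: pose=(-4,0,N); sL=3/5, sR=30/29; mL=-237/145, mR=162/145; mL+mR=-15/29 → advance -1; mR−mL=399/145 → turn +1·90°
n=5: pose=(-4,-1,W); sL=120/289, sR=24/29; mL=-10416/8381, mR=6948/8381; mL+mR=-12/29 → advance -1; mR−mL=17364/8381 → turn +1·90°

0 3/5 30/29 -237/145 162/145 -4 0 N
1 120/289 24/29 -10416/8381 6948/8381 -4 -1 W
2 60/89 12/25 -2568/2225 2034/2225 -3 -1 S
3 120/89 120/221 -37200/19669 31860/19669 -3 0 E
4 3/5 30/29 -237/145 162/145 -4 0 N
5 120/289 24/29 -10416/8381 6948/8381 -4 -1 W
final -3 -1 S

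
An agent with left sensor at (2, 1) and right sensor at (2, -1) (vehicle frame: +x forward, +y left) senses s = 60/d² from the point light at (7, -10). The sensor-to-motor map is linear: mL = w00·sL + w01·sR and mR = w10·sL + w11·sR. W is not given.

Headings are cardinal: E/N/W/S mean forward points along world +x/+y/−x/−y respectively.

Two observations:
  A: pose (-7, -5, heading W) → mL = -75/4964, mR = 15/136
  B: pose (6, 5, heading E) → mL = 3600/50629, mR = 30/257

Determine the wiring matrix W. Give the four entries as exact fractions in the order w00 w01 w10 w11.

obs A: pose=(-7,-5,W) → sL=15/68, sR=15/73, mL=-75/4964, mR=15/136
obs B: pose=(6,5,E) → sL=60/257, sR=60/197, mL=3600/50629, mR=30/257
sensor matrix S = [[15/68, 15/73], [60/257, 60/197]]; det S = 1207125/62830589
solve [mL_A; mL_B] = S·[w00; w01] and [mR_A; mR_B] = S·[w10; w11]:
  w00 = -1, w01 = 1, w10 = 1/2, w11 = 0

-1 1 1/2 0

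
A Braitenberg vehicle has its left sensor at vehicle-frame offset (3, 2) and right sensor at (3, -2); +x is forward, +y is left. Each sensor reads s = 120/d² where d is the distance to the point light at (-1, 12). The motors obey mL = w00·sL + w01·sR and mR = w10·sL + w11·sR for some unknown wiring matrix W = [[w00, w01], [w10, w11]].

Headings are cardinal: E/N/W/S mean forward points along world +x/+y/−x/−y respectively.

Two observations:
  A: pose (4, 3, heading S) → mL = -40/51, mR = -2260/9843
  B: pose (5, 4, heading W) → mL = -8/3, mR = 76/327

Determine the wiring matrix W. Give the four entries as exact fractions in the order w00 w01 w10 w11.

0 -1 -1 1/2

obs A: pose=(4,3,S) → sL=120/193, sR=40/51, mL=-40/51, mR=-2260/9843
obs B: pose=(5,4,W) → sL=120/109, sR=8/3, mL=-8/3, mR=76/327
sensor matrix S = [[120/193, 40/51], [120/109, 8/3]]; det S = 284160/357629
solve [mL_A; mL_B] = S·[w00; w01] and [mR_A; mR_B] = S·[w10; w11]:
  w00 = 0, w01 = -1, w10 = -1, w11 = 1/2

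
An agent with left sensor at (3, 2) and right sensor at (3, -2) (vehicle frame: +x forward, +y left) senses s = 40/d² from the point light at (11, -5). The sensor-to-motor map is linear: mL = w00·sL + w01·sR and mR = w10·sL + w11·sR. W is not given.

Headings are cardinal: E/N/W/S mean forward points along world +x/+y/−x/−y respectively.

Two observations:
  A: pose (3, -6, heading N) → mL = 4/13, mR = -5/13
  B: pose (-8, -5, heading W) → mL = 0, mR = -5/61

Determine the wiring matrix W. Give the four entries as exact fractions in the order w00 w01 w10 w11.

-1/2 1/2 -1 0

obs A: pose=(3,-6,N) → sL=5/13, sR=1, mL=4/13, mR=-5/13
obs B: pose=(-8,-5,W) → sL=5/61, sR=5/61, mL=0, mR=-5/61
sensor matrix S = [[5/13, 1], [5/61, 5/61]]; det S = -40/793
solve [mL_A; mL_B] = S·[w00; w01] and [mR_A; mR_B] = S·[w10; w11]:
  w00 = -1/2, w01 = 1/2, w10 = -1, w11 = 0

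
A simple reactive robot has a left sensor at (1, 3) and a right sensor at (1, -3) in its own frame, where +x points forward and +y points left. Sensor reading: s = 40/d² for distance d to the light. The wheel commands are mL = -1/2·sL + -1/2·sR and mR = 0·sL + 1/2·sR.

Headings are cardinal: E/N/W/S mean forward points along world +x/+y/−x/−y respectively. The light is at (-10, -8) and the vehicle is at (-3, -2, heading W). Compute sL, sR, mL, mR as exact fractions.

8/9 40/117 -8/13 20/117

left sensor world pos  = (-4, -5); dL² = 45
right sensor world pos = (-4, 1); dR² = 117
sL = 40/45 = 8/9
sR = 40/117 = 40/117
mL = -1/2·sL + -1/2·sR = -8/13
mR = 0·sL + 1/2·sR = 20/117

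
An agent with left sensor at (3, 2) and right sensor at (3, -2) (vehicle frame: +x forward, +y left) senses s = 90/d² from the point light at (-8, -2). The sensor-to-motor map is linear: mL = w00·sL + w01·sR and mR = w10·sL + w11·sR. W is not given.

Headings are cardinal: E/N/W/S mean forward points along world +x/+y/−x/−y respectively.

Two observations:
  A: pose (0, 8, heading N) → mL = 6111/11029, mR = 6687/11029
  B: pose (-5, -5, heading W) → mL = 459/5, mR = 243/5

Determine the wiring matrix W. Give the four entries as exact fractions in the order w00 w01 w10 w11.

obs A: pose=(0,8,N) → sL=18/41, sR=90/269, mL=6111/11029, mR=6687/11029
obs B: pose=(-5,-5,W) → sL=18/5, sR=90, mL=459/5, mR=243/5
sensor matrix S = [[18/41, 90/269], [18/5, 90]]; det S = 422496/11029
solve [mL_A; mL_B] = S·[w00; w01] and [mR_A; mR_B] = S·[w10; w11]:
  w00 = 1/2, w01 = 1, w10 = 1, w11 = 1/2

1/2 1 1 1/2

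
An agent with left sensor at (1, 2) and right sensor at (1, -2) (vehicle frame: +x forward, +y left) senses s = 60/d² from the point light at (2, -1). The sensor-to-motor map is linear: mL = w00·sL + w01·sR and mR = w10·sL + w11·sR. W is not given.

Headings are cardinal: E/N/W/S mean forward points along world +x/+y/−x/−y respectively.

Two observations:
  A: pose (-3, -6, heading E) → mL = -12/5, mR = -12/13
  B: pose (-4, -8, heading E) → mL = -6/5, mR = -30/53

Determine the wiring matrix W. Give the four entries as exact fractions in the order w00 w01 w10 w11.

-1 0 0 -1

obs A: pose=(-3,-6,E) → sL=12/5, sR=12/13, mL=-12/5, mR=-12/13
obs B: pose=(-4,-8,E) → sL=6/5, sR=30/53, mL=-6/5, mR=-30/53
sensor matrix S = [[12/5, 12/13], [6/5, 30/53]]; det S = 864/3445
solve [mL_A; mL_B] = S·[w00; w01] and [mR_A; mR_B] = S·[w10; w11]:
  w00 = -1, w01 = 0, w10 = 0, w11 = -1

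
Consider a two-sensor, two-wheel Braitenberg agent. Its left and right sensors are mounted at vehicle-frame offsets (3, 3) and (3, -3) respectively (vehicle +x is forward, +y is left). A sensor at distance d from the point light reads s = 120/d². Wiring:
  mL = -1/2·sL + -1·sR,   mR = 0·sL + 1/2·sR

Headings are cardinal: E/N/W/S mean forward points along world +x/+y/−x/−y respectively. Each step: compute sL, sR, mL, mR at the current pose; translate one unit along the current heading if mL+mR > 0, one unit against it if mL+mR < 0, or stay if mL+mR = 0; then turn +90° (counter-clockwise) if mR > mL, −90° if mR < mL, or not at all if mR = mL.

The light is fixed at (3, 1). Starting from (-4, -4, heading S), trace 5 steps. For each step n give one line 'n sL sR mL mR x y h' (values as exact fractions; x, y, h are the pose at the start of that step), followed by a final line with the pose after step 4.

n=0: pose=(-4,-4,S); sL=3/2, sR=30/41; mL=-243/164, mR=15/41; mL+mR=-183/164 → advance -1; mR−mL=303/164 → turn +1·90°
n=1: pose=(-4,-3,E); sL=120/17, sR=24/13; mL=-1188/221, mR=12/13; mL+mR=-984/221 → advance -1; mR−mL=1392/221 → turn +1·90°
n=2: pose=(-5,-3,N); sL=60/61, sR=60/13; mL=-4050/793, mR=30/13; mL+mR=-2220/793 → advance -1; mR−mL=5880/793 → turn +1·90°
n=3: pose=(-5,-4,W); sL=24/37, sR=24/25; mL=-1188/925, mR=12/25; mL+mR=-744/925 → advance -1; mR−mL=1632/925 → turn +1·90°
n=4: pose=(-4,-4,S); sL=3/2, sR=30/41; mL=-243/164, mR=15/41; mL+mR=-183/164 → advance -1; mR−mL=303/164 → turn +1·90°

0 3/2 30/41 -243/164 15/41 -4 -4 S
1 120/17 24/13 -1188/221 12/13 -4 -3 E
2 60/61 60/13 -4050/793 30/13 -5 -3 N
3 24/37 24/25 -1188/925 12/25 -5 -4 W
4 3/2 30/41 -243/164 15/41 -4 -4 S
final -4 -3 E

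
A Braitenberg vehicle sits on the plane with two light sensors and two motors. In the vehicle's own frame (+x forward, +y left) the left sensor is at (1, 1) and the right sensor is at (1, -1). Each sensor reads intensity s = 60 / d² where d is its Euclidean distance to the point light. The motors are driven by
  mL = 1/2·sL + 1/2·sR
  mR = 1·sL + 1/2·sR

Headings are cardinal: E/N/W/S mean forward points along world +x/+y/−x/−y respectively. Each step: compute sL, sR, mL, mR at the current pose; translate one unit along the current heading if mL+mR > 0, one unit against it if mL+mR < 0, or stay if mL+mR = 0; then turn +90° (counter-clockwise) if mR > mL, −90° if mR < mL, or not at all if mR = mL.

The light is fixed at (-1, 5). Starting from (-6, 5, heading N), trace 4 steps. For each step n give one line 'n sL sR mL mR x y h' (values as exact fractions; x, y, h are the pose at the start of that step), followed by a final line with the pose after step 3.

0 60/37 60/17 1620/629 2130/629 -6 5 N
1 5/3 3/2 19/12 29/12 -6 6 W
2 12/5 60/49 444/245 738/245 -7 6 S
3 30/13 30/13 30/13 45/13 -7 5 E
final -6 5 N

n=0: pose=(-6,5,N); sL=60/37, sR=60/17; mL=1620/629, mR=2130/629; mL+mR=3750/629 → advance +1; mR−mL=30/37 → turn +1·90°
n=1: pose=(-6,6,W); sL=5/3, sR=3/2; mL=19/12, mR=29/12; mL+mR=4 → advance +1; mR−mL=5/6 → turn +1·90°
n=2: pose=(-7,6,S); sL=12/5, sR=60/49; mL=444/245, mR=738/245; mL+mR=1182/245 → advance +1; mR−mL=6/5 → turn +1·90°
n=3: pose=(-7,5,E); sL=30/13, sR=30/13; mL=30/13, mR=45/13; mL+mR=75/13 → advance +1; mR−mL=15/13 → turn +1·90°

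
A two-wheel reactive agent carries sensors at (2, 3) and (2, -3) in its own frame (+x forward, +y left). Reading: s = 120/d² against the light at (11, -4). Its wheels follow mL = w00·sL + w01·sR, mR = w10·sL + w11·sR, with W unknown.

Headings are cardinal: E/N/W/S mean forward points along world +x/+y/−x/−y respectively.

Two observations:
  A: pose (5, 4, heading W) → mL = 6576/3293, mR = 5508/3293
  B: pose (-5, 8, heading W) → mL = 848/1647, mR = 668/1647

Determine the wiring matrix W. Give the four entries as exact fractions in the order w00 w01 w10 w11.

1 1 1 1/2

obs A: pose=(5,4,W) → sL=120/89, sR=24/37, mL=6576/3293, mR=5508/3293
obs B: pose=(-5,8,W) → sL=8/27, sR=40/183, mL=848/1647, mR=668/1647
sensor matrix S = [[120/89, 24/37], [8/27, 40/183]]; det S = 185344/1807857
solve [mL_A; mL_B] = S·[w00; w01] and [mR_A; mR_B] = S·[w10; w11]:
  w00 = 1, w01 = 1, w10 = 1, w11 = 1/2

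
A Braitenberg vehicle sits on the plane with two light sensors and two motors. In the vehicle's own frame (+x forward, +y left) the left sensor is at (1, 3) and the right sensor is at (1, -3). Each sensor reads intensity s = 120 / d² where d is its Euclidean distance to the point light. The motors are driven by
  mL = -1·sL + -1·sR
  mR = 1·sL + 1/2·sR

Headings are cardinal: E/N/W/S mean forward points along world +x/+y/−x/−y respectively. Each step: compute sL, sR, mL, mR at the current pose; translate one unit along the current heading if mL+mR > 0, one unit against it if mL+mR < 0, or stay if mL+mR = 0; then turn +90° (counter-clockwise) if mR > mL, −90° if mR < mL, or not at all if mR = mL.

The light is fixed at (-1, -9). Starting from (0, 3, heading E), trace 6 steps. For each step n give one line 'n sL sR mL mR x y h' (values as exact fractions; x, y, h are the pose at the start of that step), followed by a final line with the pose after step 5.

n=0: pose=(0,3,E); sL=120/229, sR=24/17; mL=-7536/3893, mR=4788/3893; mL+mR=-12/17 → advance -1; mR−mL=12324/3893 → turn +1·90°
n=1: pose=(-1,3,N); sL=60/89, sR=60/89; mL=-120/89, mR=90/89; mL+mR=-30/89 → advance -1; mR−mL=210/89 → turn +1·90°
n=2: pose=(-1,2,W); sL=24/13, sR=120/197; mL=-6288/2561, mR=5508/2561; mL+mR=-60/197 → advance -1; mR−mL=11796/2561 → turn +1·90°
n=3: pose=(0,2,S); sL=30/29, sR=15/13; mL=-825/377, mR=1215/754; mL+mR=-15/26 → advance -1; mR−mL=2865/754 → turn +1·90°
n=4: pose=(0,3,E); sL=120/229, sR=24/17; mL=-7536/3893, mR=4788/3893; mL+mR=-12/17 → advance -1; mR−mL=12324/3893 → turn +1·90°
n=5: pose=(-1,3,N); sL=60/89, sR=60/89; mL=-120/89, mR=90/89; mL+mR=-30/89 → advance -1; mR−mL=210/89 → turn +1·90°

0 120/229 24/17 -7536/3893 4788/3893 0 3 E
1 60/89 60/89 -120/89 90/89 -1 3 N
2 24/13 120/197 -6288/2561 5508/2561 -1 2 W
3 30/29 15/13 -825/377 1215/754 0 2 S
4 120/229 24/17 -7536/3893 4788/3893 0 3 E
5 60/89 60/89 -120/89 90/89 -1 3 N
final -1 2 W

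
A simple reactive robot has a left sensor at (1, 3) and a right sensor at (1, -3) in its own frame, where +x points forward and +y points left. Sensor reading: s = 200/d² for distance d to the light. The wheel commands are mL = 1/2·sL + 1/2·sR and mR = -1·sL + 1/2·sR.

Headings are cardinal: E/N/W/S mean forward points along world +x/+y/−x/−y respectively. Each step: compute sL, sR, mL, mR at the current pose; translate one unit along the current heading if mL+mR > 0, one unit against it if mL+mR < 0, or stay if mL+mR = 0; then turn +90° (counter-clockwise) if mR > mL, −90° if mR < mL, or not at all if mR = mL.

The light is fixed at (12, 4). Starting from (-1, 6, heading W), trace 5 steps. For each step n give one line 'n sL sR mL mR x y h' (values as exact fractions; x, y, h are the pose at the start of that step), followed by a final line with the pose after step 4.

n=0: pose=(-1,6,W); sL=200/197, sR=200/221; mL=41800/43537, mR=-24500/43537; mL+mR=17300/43537 → advance +1; mR−mL=-300/197 → turn -1·90°
n=1: pose=(-2,6,N); sL=100/149, sR=20/13; mL=2140/1937, mR=190/1937; mL+mR=2330/1937 → advance +1; mR−mL=-150/149 → turn -1·90°
n=2: pose=(-2,7,E); sL=40/41, sR=200/169; mL=7480/6929, mR=-2660/6929; mL+mR=4820/6929 → advance +1; mR−mL=-60/41 → turn -1·90°
n=3: pose=(-1,7,S); sL=25/13, sR=10/13; mL=35/26, mR=-20/13; mL+mR=-5/26 → advance -1; mR−mL=-75/26 → turn -1·90°
n=4: pose=(-1,8,W); sL=200/197, sR=40/49; mL=8840/9653, mR=-5860/9653; mL+mR=2980/9653 → advance +1; mR−mL=-300/197 → turn -1·90°

0 200/197 200/221 41800/43537 -24500/43537 -1 6 W
1 100/149 20/13 2140/1937 190/1937 -2 6 N
2 40/41 200/169 7480/6929 -2660/6929 -2 7 E
3 25/13 10/13 35/26 -20/13 -1 7 S
4 200/197 40/49 8840/9653 -5860/9653 -1 8 W
final -2 8 N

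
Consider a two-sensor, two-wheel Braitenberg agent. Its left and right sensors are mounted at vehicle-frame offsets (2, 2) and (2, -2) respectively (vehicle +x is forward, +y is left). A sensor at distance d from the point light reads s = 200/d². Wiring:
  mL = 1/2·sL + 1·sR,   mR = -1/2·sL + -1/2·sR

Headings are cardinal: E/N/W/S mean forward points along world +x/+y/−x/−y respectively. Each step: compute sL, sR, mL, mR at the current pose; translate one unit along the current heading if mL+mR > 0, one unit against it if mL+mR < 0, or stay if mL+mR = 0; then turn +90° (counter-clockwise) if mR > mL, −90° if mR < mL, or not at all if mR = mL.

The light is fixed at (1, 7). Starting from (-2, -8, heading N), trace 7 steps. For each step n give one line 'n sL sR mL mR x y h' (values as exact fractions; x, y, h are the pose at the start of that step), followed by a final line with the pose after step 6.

n=0: pose=(-2,-8,N); sL=100/97, sR=20/17; mL=2790/1649, mR=-1820/1649; mL+mR=10/17 → advance +1; mR−mL=-4610/1649 → turn -1·90°
n=1: pose=(-2,-7,E); sL=40/29, sR=200/257; mL=10940/7453, mR=-8040/7453; mL+mR=100/257 → advance +1; mR−mL=-18980/7453 → turn -1·90°
n=2: pose=(-1,-7,S); sL=25/32, sR=25/34; mL=1225/1088, mR=-825/1088; mL+mR=25/68 → advance +1; mR−mL=-1025/544 → turn -1·90°
n=3: pose=(-1,-8,W); sL=40/61, sR=40/37; mL=3180/2257, mR=-1960/2257; mL+mR=20/37 → advance +1; mR−mL=-5140/2257 → turn -1·90°
n=4: pose=(-2,-8,N); sL=100/97, sR=20/17; mL=2790/1649, mR=-1820/1649; mL+mR=10/17 → advance +1; mR−mL=-4610/1649 → turn -1·90°
n=5: pose=(-2,-7,E); sL=40/29, sR=200/257; mL=10940/7453, mR=-8040/7453; mL+mR=100/257 → advance +1; mR−mL=-18980/7453 → turn -1·90°
n=6: pose=(-1,-7,S); sL=25/32, sR=25/34; mL=1225/1088, mR=-825/1088; mL+mR=25/68 → advance +1; mR−mL=-1025/544 → turn -1·90°

0 100/97 20/17 2790/1649 -1820/1649 -2 -8 N
1 40/29 200/257 10940/7453 -8040/7453 -2 -7 E
2 25/32 25/34 1225/1088 -825/1088 -1 -7 S
3 40/61 40/37 3180/2257 -1960/2257 -1 -8 W
4 100/97 20/17 2790/1649 -1820/1649 -2 -8 N
5 40/29 200/257 10940/7453 -8040/7453 -2 -7 E
6 25/32 25/34 1225/1088 -825/1088 -1 -7 S
final -1 -8 W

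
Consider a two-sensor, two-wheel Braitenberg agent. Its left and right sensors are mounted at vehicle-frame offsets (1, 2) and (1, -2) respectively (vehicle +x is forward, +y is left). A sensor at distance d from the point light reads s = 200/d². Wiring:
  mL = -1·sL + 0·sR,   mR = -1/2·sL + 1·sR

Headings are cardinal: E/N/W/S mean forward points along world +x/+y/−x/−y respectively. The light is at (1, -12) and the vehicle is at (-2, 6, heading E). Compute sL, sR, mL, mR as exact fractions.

50/101 10/13 -50/101 685/1313

left sensor world pos  = (-1, 8); dL² = 404
right sensor world pos = (-1, 4); dR² = 260
sL = 200/404 = 50/101
sR = 200/260 = 10/13
mL = -1·sL + 0·sR = -50/101
mR = -1/2·sL + 1·sR = 685/1313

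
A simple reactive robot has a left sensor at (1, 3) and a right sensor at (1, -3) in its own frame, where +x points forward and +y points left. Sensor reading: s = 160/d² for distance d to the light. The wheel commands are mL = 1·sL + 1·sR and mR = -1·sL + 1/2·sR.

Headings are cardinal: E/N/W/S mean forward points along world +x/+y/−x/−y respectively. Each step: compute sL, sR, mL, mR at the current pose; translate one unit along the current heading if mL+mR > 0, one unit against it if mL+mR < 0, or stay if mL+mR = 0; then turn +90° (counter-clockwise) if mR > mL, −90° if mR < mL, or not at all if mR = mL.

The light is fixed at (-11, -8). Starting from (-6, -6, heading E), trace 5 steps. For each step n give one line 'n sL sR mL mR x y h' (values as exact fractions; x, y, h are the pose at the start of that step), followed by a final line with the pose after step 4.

0 160/61 160/37 15680/2257 -1040/2257 -6 -6 E
1 80/41 16 736/41 248/41 -5 -6 S
2 160/29 160/41 11200/1189 -4240/1189 -5 -7 W
3 20 40/17 380/17 -320/17 -6 -7 N
4 160/61 160/37 15680/2257 -1040/2257 -6 -6 E
final -5 -6 S

n=0: pose=(-6,-6,E); sL=160/61, sR=160/37; mL=15680/2257, mR=-1040/2257; mL+mR=240/37 → advance +1; mR−mL=-16720/2257 → turn -1·90°
n=1: pose=(-5,-6,S); sL=80/41, sR=16; mL=736/41, mR=248/41; mL+mR=24 → advance +1; mR−mL=-488/41 → turn -1·90°
n=2: pose=(-5,-7,W); sL=160/29, sR=160/41; mL=11200/1189, mR=-4240/1189; mL+mR=240/41 → advance +1; mR−mL=-15440/1189 → turn -1·90°
n=3: pose=(-6,-7,N); sL=20, sR=40/17; mL=380/17, mR=-320/17; mL+mR=60/17 → advance +1; mR−mL=-700/17 → turn -1·90°
n=4: pose=(-6,-6,E); sL=160/61, sR=160/37; mL=15680/2257, mR=-1040/2257; mL+mR=240/37 → advance +1; mR−mL=-16720/2257 → turn -1·90°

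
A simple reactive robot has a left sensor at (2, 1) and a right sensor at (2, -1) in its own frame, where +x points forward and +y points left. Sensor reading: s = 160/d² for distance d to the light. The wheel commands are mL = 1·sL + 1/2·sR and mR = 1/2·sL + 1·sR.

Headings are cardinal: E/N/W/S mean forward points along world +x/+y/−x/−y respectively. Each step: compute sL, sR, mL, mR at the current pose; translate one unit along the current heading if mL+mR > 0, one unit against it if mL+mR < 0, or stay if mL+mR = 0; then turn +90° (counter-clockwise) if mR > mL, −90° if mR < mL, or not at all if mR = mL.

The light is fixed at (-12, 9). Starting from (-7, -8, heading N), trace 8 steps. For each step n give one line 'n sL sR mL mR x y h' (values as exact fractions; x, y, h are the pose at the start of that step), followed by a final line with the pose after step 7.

n=0: pose=(-7,-8,N); sL=160/241, sR=160/261; mL=61040/62901, mR=59440/62901; mL+mR=40160/20967 → advance +1; mR−mL=-1600/62901 → turn -1·90°
n=1: pose=(-7,-7,E); sL=80/137, sR=80/169; mL=19000/23153, mR=17720/23153; mL+mR=36720/23153 → advance +1; mR−mL=-1280/23153 → turn -1·90°
n=2: pose=(-6,-7,S); sL=160/373, sR=160/349; mL=85680/130177, mR=87600/130177; mL+mR=173280/130177 → advance +1; mR−mL=1920/130177 → turn +1·90°
n=3: pose=(-6,-8,E); sL=1/2, sR=40/97; mL=137/194, mR=257/388; mL+mR=531/388 → advance +1; mR−mL=-17/388 → turn -1·90°
n=4: pose=(-5,-8,S); sL=32/85, sR=160/397; mL=19504/33745, mR=19952/33745; mL+mR=39456/33745 → advance +1; mR−mL=448/33745 → turn +1·90°
n=5: pose=(-5,-9,E); sL=16/37, sR=80/221; mL=5016/8177, mR=4728/8177; mL+mR=9744/8177 → advance +1; mR−mL=-288/8177 → turn -1·90°
n=6: pose=(-4,-9,S); sL=160/481, sR=160/449; mL=110320/215969, mR=112880/215969; mL+mR=223200/215969 → advance +1; mR−mL=2560/215969 → turn +1·90°
n=7: pose=(-4,-10,E); sL=20/53, sR=8/25; mL=712/1325, mR=674/1325; mL+mR=1386/1325 → advance +1; mR−mL=-38/1325 → turn -1·90°

0 160/241 160/261 61040/62901 59440/62901 -7 -8 N
1 80/137 80/169 19000/23153 17720/23153 -7 -7 E
2 160/373 160/349 85680/130177 87600/130177 -6 -7 S
3 1/2 40/97 137/194 257/388 -6 -8 E
4 32/85 160/397 19504/33745 19952/33745 -5 -8 S
5 16/37 80/221 5016/8177 4728/8177 -5 -9 E
6 160/481 160/449 110320/215969 112880/215969 -4 -9 S
7 20/53 8/25 712/1325 674/1325 -4 -10 E
final -3 -10 S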